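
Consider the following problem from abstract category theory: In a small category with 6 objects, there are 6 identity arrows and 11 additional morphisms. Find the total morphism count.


Each object has an identity morphism, giving 6 identities.
Adding the 11 non-identity morphisms:
Total = 6 + 11 = 17

17


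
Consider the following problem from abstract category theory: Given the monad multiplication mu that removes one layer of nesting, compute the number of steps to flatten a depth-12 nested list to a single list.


Each application of mu: T^2 -> T removes one layer of nesting.
Starting at depth 12 (i.e., T^12(X)), we need to reach T(X).
Number of mu applications = 12 - 1 = 11

11


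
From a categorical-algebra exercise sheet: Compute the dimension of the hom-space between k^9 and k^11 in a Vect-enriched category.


In Vect-enriched categories, Hom(k^n, k^m) is the space of m x n matrices.
dim(Hom(k^9, k^11)) = 11 * 9 = 99

99


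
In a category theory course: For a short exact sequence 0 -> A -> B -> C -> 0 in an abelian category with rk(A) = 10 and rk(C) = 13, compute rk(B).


For a short exact sequence 0 -> A -> B -> C -> 0,
rank is additive: rank(B) = rank(A) + rank(C).
rank(B) = 10 + 13 = 23

23


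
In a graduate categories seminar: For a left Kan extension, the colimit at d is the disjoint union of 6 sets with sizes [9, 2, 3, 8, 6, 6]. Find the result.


Pointwise, the left Kan extension (Lan_F H)(d) is the colimit, indexed
by the comma category (F downarrow d), of H composed with the
projection (F downarrow d) -> C. Here that colimit is given
as a coproduct (disjoint union) of sets, so its cardinality is the
sum of the sizes of the summands.
Coproduct of sets with sizes: 9 + 2 + 3 + 8 + 6 + 6
= 34

34


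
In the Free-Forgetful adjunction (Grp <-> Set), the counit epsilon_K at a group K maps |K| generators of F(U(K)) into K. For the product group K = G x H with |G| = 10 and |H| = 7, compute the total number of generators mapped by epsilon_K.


The counit epsilon_K: F(U(K)) -> K of the Free-Forgetful adjunction
maps |K| generators of F(U(K)) into K. For K = G x H (the product group),
|G x H| = |G| * |H|.
Total generators mapped = 10 * 7 = 70.

70


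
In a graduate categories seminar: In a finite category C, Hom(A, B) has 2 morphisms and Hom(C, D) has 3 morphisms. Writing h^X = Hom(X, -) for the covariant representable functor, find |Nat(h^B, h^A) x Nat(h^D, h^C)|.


By the Yoneda lemma, Nat(h^B, h^A) is isomorphic to Hom(A, B),
so |Nat(h^B, h^A)| = |Hom(A, B)| and |Nat(h^D, h^C)| = |Hom(C, D)|.
|Hom(A, B)| = 2, |Hom(C, D)| = 3.
|Nat(h^B, h^A) x Nat(h^D, h^C)| = 2 * 3 = 6

6


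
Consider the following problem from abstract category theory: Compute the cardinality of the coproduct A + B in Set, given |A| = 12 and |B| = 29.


In Set, the coproduct A + B is the disjoint union.
|A + B| = |A| + |B| = 12 + 29 = 41

41


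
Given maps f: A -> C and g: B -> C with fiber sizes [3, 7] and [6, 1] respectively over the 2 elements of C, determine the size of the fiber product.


The pullback A x_C B consists of pairs (a, b) with f(a) = g(b).
For each element c in C, the fiber product has |f^-1(c)| * |g^-1(c)| elements.
Summing over C: 3 * 6 + 7 * 1
= 18 + 7 = 25

25


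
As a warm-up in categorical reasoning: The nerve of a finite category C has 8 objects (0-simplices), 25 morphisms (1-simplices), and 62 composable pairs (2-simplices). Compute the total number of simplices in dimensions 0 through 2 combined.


The 2-skeleton of the nerve N(C) consists of simplices in dimensions 0, 1, 2:
  |N(C)_0| = 8 (objects)
  |N(C)_1| = 25 (morphisms)
  |N(C)_2| = 62 (composable pairs)
Total = 8 + 25 + 62 = 95

95


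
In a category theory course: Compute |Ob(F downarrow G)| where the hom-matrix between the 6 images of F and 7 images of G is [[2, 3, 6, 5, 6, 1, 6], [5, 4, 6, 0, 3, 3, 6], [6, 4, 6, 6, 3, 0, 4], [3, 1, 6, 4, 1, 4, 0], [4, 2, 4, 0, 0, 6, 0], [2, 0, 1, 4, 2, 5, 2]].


Objects of (F downarrow G) are triples (a, b, h: F(a)->G(b)).
The count equals the sum of all entries in the hom-matrix.
sum(row 0) = 29
sum(row 1) = 27
sum(row 2) = 29
sum(row 3) = 19
sum(row 4) = 16
sum(row 5) = 16
Grand total = 136

136


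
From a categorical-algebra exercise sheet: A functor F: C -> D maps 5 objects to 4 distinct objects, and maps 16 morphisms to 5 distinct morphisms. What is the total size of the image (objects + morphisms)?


The image of F consists of distinct objects and distinct morphisms.
|Im(F)| on objects = 4
|Im(F)| on morphisms = 5
Total image cardinality = 4 + 5 = 9

9


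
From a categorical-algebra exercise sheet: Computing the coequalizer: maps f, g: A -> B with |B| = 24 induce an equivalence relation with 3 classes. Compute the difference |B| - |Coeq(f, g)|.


The coequalizer Coeq(f, g) = B / ~ has one element per equivalence class.
|B| = 24, |Coeq(f, g)| = 3.
|B| - |Coeq(f, g)| = 24 - 3 = 21.

21


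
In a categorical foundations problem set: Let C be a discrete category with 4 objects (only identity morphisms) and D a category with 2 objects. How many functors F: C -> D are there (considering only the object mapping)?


A functor from a discrete category C to D is determined by
where each object maps. Each of the 4 objects of C can map
to any of the 2 objects of D independently.
Number of functors = 2^4 = 16

16


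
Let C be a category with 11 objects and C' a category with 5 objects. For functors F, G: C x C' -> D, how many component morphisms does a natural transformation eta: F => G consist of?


A natural transformation eta: F => G assigns one component morphism per
object of the domain category.
The domain is the product category C x C', so
|Ob(C x C')| = |Ob(C)| * |Ob(C')| = 11 * 5 = 55.
Therefore eta has 55 component morphisms.

55


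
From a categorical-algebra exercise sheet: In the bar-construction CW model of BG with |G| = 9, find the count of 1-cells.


In the bar-construction CW model of BG, the n-cells are indexed by
n-tuples [g_1|...|g_n] of non-identity elements of G (degenerate
simplices with some g_i = e do not contribute cells), so there are
(|G| - 1)^n n-cells.
For dim = 1 with |G| = 9:
cells = (9 - 1)^1 = 8^1 = 8

8


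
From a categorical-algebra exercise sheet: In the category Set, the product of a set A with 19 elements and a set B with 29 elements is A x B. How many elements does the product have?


In Set, the product A x B is the Cartesian product.
By the universal property, |A x B| = |A| * |B|.
|A x B| = 19 * 29 = 551

551


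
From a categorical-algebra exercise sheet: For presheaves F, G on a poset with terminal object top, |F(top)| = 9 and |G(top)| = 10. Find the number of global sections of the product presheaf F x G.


Global sections of a presheaf on a poset with terminal top satisfy
Gamma(H) ~ H(top). Presheaves admit pointwise products, so
(F x G)(top) = F(top) x G(top) (Cartesian product).
|Gamma(F x G)| = |F(top)| * |G(top)| = 9 * 10 = 90.

90


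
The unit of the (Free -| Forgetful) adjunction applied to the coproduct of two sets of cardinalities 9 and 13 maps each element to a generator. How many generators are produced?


The unit eta_X: X -> U(F(X)) of the Free-Forgetful adjunction
maps each element of X to a generator of F(X). For X = S + T (disjoint
union in Set), |S + T| = |S| + |T|.
Total mappings = 9 + 13 = 22.

22


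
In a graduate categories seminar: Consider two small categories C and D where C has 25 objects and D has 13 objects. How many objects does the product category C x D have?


The product category C x D has objects that are pairs (c, d).
Number of pairs = |Ob(C)| * |Ob(D)| = 25 * 13 = 325

325


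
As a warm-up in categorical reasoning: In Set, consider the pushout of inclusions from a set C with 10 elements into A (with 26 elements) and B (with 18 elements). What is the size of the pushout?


The pushout A +_C B identifies the images of C in A and B.
|A +_C B| = |A| + |B| - |C| (for injections).
= 26 + 18 - 10 = 34

34


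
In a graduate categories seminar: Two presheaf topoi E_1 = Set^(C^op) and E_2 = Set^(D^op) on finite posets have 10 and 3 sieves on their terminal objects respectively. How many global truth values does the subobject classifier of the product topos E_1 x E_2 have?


In a product of presheaf topoi E_1 x E_2, the subobject classifier
is Omega = Omega_1 x Omega_2 (componentwise), so
|Omega(top)| = |Omega_1(top_1)| * |Omega_2(top_2)|.
= 10 * 3 = 30.

30


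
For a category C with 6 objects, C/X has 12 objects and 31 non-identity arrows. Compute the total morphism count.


In the slice category C/X, objects are morphisms to X.
Identity morphisms: 12 (one per object of C/X).
Non-identity morphisms: 31.
Total = 12 + 31 = 43

43


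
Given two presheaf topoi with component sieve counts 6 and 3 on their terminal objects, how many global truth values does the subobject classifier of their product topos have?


In a product of presheaf topoi E_1 x E_2, the subobject classifier
is Omega = Omega_1 x Omega_2 (componentwise), so
|Omega(top)| = |Omega_1(top_1)| * |Omega_2(top_2)|.
= 6 * 3 = 18.

18


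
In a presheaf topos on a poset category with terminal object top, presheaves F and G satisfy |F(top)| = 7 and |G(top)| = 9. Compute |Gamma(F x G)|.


Global sections of a presheaf on a poset with terminal top satisfy
Gamma(H) ~ H(top). Presheaves admit pointwise products, so
(F x G)(top) = F(top) x G(top) (Cartesian product).
|Gamma(F x G)| = |F(top)| * |G(top)| = 7 * 9 = 63.

63


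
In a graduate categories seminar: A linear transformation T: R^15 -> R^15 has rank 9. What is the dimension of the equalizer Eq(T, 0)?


The equalizer of f and the zero map is ker(f).
By the rank-nullity theorem: dim(ker(f)) = dim(domain) - rank(f).
dim(ker(f)) = 15 - 9 = 6

6


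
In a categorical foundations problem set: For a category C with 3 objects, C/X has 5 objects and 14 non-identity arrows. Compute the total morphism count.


In the slice category C/X, objects are morphisms to X.
Identity morphisms: 5 (one per object of C/X).
Non-identity morphisms: 14.
Total = 5 + 14 = 19

19


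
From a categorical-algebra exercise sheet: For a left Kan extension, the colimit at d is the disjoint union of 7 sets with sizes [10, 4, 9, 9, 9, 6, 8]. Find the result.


Pointwise, the left Kan extension (Lan_F H)(d) is the colimit, indexed
by the comma category (F downarrow d), of H composed with the
projection (F downarrow d) -> C. Here that colimit is given
as a coproduct (disjoint union) of sets, so its cardinality is the
sum of the sizes of the summands.
Coproduct of sets with sizes: 10 + 4 + 9 + 9 + 9 + 6 + 8
= 55

55


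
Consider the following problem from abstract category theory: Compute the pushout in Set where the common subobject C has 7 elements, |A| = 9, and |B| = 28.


The pushout A +_C B identifies the images of C in A and B.
|A +_C B| = |A| + |B| - |C| (for injections).
= 9 + 28 - 7 = 30

30


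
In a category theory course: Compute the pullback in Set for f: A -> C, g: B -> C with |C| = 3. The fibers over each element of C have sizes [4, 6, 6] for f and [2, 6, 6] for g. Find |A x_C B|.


The pullback A x_C B consists of pairs (a, b) with f(a) = g(b).
For each element c in C, the fiber product has |f^-1(c)| * |g^-1(c)| elements.
Summing over C: 4 * 2 + 6 * 6 + 6 * 6
= 8 + 36 + 36 = 80

80


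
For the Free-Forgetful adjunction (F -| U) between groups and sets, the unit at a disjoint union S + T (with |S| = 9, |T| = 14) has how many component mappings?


The unit eta_X: X -> U(F(X)) of the Free-Forgetful adjunction
maps each element of X to a generator of F(X). For X = S + T (disjoint
union in Set), |S + T| = |S| + |T|.
Total mappings = 9 + 14 = 23.

23


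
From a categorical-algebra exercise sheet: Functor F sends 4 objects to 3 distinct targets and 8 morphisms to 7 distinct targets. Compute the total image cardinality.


The image of F consists of distinct objects and distinct morphisms.
|Im(F)| on objects = 3
|Im(F)| on morphisms = 7
Total image cardinality = 3 + 7 = 10

10


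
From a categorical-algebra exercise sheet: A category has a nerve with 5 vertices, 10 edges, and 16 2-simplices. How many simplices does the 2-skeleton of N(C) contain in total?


The 2-skeleton of the nerve N(C) consists of simplices in dimensions 0, 1, 2:
  |N(C)_0| = 5 (objects)
  |N(C)_1| = 10 (morphisms)
  |N(C)_2| = 16 (composable pairs)
Total = 5 + 10 + 16 = 31

31


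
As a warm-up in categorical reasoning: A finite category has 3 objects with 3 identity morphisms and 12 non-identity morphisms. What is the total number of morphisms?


Each object has an identity morphism, giving 3 identities.
Adding the 12 non-identity morphisms:
Total = 3 + 12 = 15

15


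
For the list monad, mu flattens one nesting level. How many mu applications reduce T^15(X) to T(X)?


Each application of mu: T^2 -> T removes one layer of nesting.
Starting at depth 15 (i.e., T^15(X)), we need to reach T(X).
Number of mu applications = 15 - 1 = 14

14


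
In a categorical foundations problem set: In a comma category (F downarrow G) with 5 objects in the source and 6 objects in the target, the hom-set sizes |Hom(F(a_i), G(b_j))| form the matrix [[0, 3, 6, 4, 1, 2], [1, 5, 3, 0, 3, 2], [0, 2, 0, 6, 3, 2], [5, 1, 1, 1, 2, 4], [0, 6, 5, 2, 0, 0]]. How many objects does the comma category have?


Objects of (F downarrow G) are triples (a, b, h: F(a)->G(b)).
The count equals the sum of all entries in the hom-matrix.
sum(row 0) = 16
sum(row 1) = 14
sum(row 2) = 13
sum(row 3) = 14
sum(row 4) = 13
Grand total = 70

70


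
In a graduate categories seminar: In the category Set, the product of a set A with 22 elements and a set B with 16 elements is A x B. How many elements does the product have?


In Set, the product A x B is the Cartesian product.
By the universal property, |A x B| = |A| * |B|.
|A x B| = 22 * 16 = 352

352


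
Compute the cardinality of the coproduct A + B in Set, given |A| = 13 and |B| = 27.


In Set, the coproduct A + B is the disjoint union.
|A + B| = |A| + |B| = 13 + 27 = 40

40


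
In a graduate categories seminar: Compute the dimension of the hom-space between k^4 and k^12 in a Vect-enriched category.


In Vect-enriched categories, Hom(k^n, k^m) is the space of m x n matrices.
dim(Hom(k^4, k^12)) = 12 * 4 = 48

48


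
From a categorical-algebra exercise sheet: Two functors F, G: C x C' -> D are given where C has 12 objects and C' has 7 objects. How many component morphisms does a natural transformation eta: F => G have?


A natural transformation eta: F => G assigns one component morphism per
object of the domain category.
The domain is the product category C x C', so
|Ob(C x C')| = |Ob(C)| * |Ob(C')| = 12 * 7 = 84.
Therefore eta has 84 component morphisms.

84


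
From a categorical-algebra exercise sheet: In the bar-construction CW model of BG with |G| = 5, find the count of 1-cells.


In the bar-construction CW model of BG, the n-cells are indexed by
n-tuples [g_1|...|g_n] of non-identity elements of G (degenerate
simplices with some g_i = e do not contribute cells), so there are
(|G| - 1)^n n-cells.
For dim = 1 with |G| = 5:
cells = (5 - 1)^1 = 4^1 = 4

4


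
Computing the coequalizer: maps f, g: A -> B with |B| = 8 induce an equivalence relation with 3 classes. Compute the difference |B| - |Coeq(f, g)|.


The coequalizer Coeq(f, g) = B / ~ has one element per equivalence class.
|B| = 8, |Coeq(f, g)| = 3.
|B| - |Coeq(f, g)| = 8 - 3 = 5.

5


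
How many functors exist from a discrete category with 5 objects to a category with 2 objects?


A functor from a discrete category C to D is determined by
where each object maps. Each of the 5 objects of C can map
to any of the 2 objects of D independently.
Number of functors = 2^5 = 32

32


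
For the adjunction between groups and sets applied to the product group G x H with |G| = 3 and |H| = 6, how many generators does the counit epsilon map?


The counit epsilon_K: F(U(K)) -> K of the Free-Forgetful adjunction
maps |K| generators of F(U(K)) into K. For K = G x H (the product group),
|G x H| = |G| * |H|.
Total generators mapped = 3 * 6 = 18.

18


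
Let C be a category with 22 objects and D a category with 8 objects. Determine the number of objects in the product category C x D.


The product category C x D has objects that are pairs (c, d).
Number of pairs = |Ob(C)| * |Ob(D)| = 22 * 8 = 176

176


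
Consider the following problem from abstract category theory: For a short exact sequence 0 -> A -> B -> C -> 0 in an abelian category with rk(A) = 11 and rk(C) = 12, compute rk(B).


For a short exact sequence 0 -> A -> B -> C -> 0,
rank is additive: rank(B) = rank(A) + rank(C).
rank(B) = 11 + 12 = 23

23


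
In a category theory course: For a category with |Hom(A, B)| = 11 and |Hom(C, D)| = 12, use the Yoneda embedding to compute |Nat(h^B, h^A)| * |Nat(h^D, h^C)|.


By the Yoneda lemma, Nat(h^B, h^A) is isomorphic to Hom(A, B),
so |Nat(h^B, h^A)| = |Hom(A, B)| and |Nat(h^D, h^C)| = |Hom(C, D)|.
|Hom(A, B)| = 11, |Hom(C, D)| = 12.
|Nat(h^B, h^A) x Nat(h^D, h^C)| = 11 * 12 = 132

132


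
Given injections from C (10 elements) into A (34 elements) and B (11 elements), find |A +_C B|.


The pushout A +_C B identifies the images of C in A and B.
|A +_C B| = |A| + |B| - |C| (for injections).
= 34 + 11 - 10 = 35

35


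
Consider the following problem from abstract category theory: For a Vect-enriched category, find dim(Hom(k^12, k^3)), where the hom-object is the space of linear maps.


In Vect-enriched categories, Hom(k^n, k^m) is the space of m x n matrices.
dim(Hom(k^12, k^3)) = 3 * 12 = 36

36


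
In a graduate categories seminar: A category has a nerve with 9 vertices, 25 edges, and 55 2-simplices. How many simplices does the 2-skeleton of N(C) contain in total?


The 2-skeleton of the nerve N(C) consists of simplices in dimensions 0, 1, 2:
  |N(C)_0| = 9 (objects)
  |N(C)_1| = 25 (morphisms)
  |N(C)_2| = 55 (composable pairs)
Total = 9 + 25 + 55 = 89

89


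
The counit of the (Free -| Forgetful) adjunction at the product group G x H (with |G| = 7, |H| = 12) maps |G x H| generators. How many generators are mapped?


The counit epsilon_K: F(U(K)) -> K of the Free-Forgetful adjunction
maps |K| generators of F(U(K)) into K. For K = G x H (the product group),
|G x H| = |G| * |H|.
Total generators mapped = 7 * 12 = 84.

84


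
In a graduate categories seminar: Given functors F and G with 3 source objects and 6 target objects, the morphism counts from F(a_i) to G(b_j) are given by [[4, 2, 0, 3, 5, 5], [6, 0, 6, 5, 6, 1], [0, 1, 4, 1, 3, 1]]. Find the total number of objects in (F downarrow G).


Objects of (F downarrow G) are triples (a, b, h: F(a)->G(b)).
The count equals the sum of all entries in the hom-matrix.
sum(row 0) = 19
sum(row 1) = 24
sum(row 2) = 10
Grand total = 53

53


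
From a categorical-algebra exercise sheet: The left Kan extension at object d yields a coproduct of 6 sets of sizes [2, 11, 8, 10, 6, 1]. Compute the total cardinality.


Pointwise, the left Kan extension (Lan_F H)(d) is the colimit, indexed
by the comma category (F downarrow d), of H composed with the
projection (F downarrow d) -> C. Here that colimit is given
as a coproduct (disjoint union) of sets, so its cardinality is the
sum of the sizes of the summands.
Coproduct of sets with sizes: 2 + 11 + 8 + 10 + 6 + 1
= 38

38


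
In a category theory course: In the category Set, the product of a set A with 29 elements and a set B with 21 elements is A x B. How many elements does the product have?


In Set, the product A x B is the Cartesian product.
By the universal property, |A x B| = |A| * |B|.
|A x B| = 29 * 21 = 609

609


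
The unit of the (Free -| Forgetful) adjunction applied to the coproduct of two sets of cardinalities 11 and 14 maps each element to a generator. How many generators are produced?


The unit eta_X: X -> U(F(X)) of the Free-Forgetful adjunction
maps each element of X to a generator of F(X). For X = S + T (disjoint
union in Set), |S + T| = |S| + |T|.
Total mappings = 11 + 14 = 25.

25


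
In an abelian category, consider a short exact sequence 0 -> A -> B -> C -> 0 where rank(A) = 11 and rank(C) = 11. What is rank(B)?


For a short exact sequence 0 -> A -> B -> C -> 0,
rank is additive: rank(B) = rank(A) + rank(C).
rank(B) = 11 + 11 = 22

22


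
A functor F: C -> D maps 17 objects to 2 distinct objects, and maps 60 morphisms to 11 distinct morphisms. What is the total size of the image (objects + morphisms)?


The image of F consists of distinct objects and distinct morphisms.
|Im(F)| on objects = 2
|Im(F)| on morphisms = 11
Total image cardinality = 2 + 11 = 13

13


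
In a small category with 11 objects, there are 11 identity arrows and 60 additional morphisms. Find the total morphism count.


Each object has an identity morphism, giving 11 identities.
Adding the 60 non-identity morphisms:
Total = 11 + 60 = 71

71


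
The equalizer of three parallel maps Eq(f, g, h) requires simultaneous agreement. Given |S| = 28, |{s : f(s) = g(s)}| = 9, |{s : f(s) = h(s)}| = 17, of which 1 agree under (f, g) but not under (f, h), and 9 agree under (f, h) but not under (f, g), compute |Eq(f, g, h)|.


Eq(f, g, h) is the triple-agreement set: points in S where all three
maps take the same value. Using inclusion-exclusion on the pairwise data:
Pair (f, g) agrees on 9 points; pair (f, h) on 17 points.
Points agreeing under (f, g) but not (f, h) = 1; under (f, h) but not (f, g) = 9.
Triple-agreement = agreement-in-(f, g) minus points that agree under (f, g) but not (f, h):
|Eq(f, g, h)| = 9 - 1 = 8
(cross-check via (f, h): 17 - 9 = 8.)

8


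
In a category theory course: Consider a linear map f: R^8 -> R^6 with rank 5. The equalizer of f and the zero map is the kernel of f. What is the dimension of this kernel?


The equalizer of f and the zero map is ker(f).
By the rank-nullity theorem: dim(ker(f)) = dim(domain) - rank(f).
dim(ker(f)) = 8 - 5 = 3

3


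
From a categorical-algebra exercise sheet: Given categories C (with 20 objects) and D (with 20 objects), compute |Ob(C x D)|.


The product category C x D has objects that are pairs (c, d).
Number of pairs = |Ob(C)| * |Ob(D)| = 20 * 20 = 400

400


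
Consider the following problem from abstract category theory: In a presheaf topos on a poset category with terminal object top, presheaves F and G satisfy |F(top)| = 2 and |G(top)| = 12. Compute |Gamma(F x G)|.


Global sections of a presheaf on a poset with terminal top satisfy
Gamma(H) ~ H(top). Presheaves admit pointwise products, so
(F x G)(top) = F(top) x G(top) (Cartesian product).
|Gamma(F x G)| = |F(top)| * |G(top)| = 2 * 12 = 24.

24


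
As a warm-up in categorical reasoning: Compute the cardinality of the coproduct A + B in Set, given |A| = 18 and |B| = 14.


In Set, the coproduct A + B is the disjoint union.
|A + B| = |A| + |B| = 18 + 14 = 32

32


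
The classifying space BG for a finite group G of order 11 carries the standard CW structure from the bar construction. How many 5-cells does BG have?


In the bar-construction CW model of BG, the n-cells are indexed by
n-tuples [g_1|...|g_n] of non-identity elements of G (degenerate
simplices with some g_i = e do not contribute cells), so there are
(|G| - 1)^n n-cells.
For dim = 5 with |G| = 11:
cells = (11 - 1)^5 = 10^5 = 100000

100000


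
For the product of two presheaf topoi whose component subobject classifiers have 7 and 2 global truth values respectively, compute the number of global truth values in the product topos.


In a product of presheaf topoi E_1 x E_2, the subobject classifier
is Omega = Omega_1 x Omega_2 (componentwise), so
|Omega(top)| = |Omega_1(top_1)| * |Omega_2(top_2)|.
= 7 * 2 = 14.

14


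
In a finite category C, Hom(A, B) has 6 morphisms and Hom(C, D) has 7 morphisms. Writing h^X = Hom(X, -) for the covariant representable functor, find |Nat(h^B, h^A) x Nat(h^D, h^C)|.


By the Yoneda lemma, Nat(h^B, h^A) is isomorphic to Hom(A, B),
so |Nat(h^B, h^A)| = |Hom(A, B)| and |Nat(h^D, h^C)| = |Hom(C, D)|.
|Hom(A, B)| = 6, |Hom(C, D)| = 7.
|Nat(h^B, h^A) x Nat(h^D, h^C)| = 6 * 7 = 42

42


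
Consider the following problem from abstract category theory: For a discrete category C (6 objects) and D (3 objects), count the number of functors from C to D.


A functor from a discrete category C to D is determined by
where each object maps. Each of the 6 objects of C can map
to any of the 3 objects of D independently.
Number of functors = 3^6 = 729

729


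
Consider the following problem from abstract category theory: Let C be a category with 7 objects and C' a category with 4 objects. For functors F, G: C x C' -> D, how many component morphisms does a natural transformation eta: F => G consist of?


A natural transformation eta: F => G assigns one component morphism per
object of the domain category.
The domain is the product category C x C', so
|Ob(C x C')| = |Ob(C)| * |Ob(C')| = 7 * 4 = 28.
Therefore eta has 28 component morphisms.

28


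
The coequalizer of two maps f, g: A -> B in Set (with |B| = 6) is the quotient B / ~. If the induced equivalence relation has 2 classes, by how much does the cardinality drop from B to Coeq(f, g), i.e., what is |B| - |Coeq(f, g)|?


The coequalizer Coeq(f, g) = B / ~ has one element per equivalence class.
|B| = 6, |Coeq(f, g)| = 2.
|B| - |Coeq(f, g)| = 6 - 2 = 4.

4


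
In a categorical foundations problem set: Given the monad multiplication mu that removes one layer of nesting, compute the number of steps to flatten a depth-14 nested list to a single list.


Each application of mu: T^2 -> T removes one layer of nesting.
Starting at depth 14 (i.e., T^14(X)), we need to reach T(X).
Number of mu applications = 14 - 1 = 13

13


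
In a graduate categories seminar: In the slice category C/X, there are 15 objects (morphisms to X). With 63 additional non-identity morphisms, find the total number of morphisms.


In the slice category C/X, objects are morphisms to X.
Identity morphisms: 15 (one per object of C/X).
Non-identity morphisms: 63.
Total = 15 + 63 = 78

78


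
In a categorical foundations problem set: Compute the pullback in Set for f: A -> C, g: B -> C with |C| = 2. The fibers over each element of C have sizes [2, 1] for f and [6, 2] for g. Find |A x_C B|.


The pullback A x_C B consists of pairs (a, b) with f(a) = g(b).
For each element c in C, the fiber product has |f^-1(c)| * |g^-1(c)| elements.
Summing over C: 2 * 6 + 1 * 2
= 12 + 2 = 14

14


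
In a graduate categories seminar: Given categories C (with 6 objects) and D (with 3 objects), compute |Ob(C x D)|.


The product category C x D has objects that are pairs (c, d).
Number of pairs = |Ob(C)| * |Ob(D)| = 6 * 3 = 18

18


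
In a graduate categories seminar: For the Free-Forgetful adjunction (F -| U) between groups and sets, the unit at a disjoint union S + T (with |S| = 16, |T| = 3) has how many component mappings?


The unit eta_X: X -> U(F(X)) of the Free-Forgetful adjunction
maps each element of X to a generator of F(X). For X = S + T (disjoint
union in Set), |S + T| = |S| + |T|.
Total mappings = 16 + 3 = 19.

19


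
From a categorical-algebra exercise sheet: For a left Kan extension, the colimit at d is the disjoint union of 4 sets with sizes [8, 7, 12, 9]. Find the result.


Pointwise, the left Kan extension (Lan_F H)(d) is the colimit, indexed
by the comma category (F downarrow d), of H composed with the
projection (F downarrow d) -> C. Here that colimit is given
as a coproduct (disjoint union) of sets, so its cardinality is the
sum of the sizes of the summands.
Coproduct of sets with sizes: 8 + 7 + 12 + 9
= 36

36


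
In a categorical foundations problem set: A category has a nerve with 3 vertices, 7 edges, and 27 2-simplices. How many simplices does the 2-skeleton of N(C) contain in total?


The 2-skeleton of the nerve N(C) consists of simplices in dimensions 0, 1, 2:
  |N(C)_0| = 3 (objects)
  |N(C)_1| = 7 (morphisms)
  |N(C)_2| = 27 (composable pairs)
Total = 3 + 7 + 27 = 37

37


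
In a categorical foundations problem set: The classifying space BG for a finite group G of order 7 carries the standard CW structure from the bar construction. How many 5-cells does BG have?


In the bar-construction CW model of BG, the n-cells are indexed by
n-tuples [g_1|...|g_n] of non-identity elements of G (degenerate
simplices with some g_i = e do not contribute cells), so there are
(|G| - 1)^n n-cells.
For dim = 5 with |G| = 7:
cells = (7 - 1)^5 = 6^5 = 7776

7776


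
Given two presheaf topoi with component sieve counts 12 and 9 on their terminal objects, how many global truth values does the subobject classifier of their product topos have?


In a product of presheaf topoi E_1 x E_2, the subobject classifier
is Omega = Omega_1 x Omega_2 (componentwise), so
|Omega(top)| = |Omega_1(top_1)| * |Omega_2(top_2)|.
= 12 * 9 = 108.

108


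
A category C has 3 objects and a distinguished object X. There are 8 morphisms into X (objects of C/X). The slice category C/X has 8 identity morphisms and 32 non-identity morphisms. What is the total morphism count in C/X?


In the slice category C/X, objects are morphisms to X.
Identity morphisms: 8 (one per object of C/X).
Non-identity morphisms: 32.
Total = 8 + 32 = 40

40


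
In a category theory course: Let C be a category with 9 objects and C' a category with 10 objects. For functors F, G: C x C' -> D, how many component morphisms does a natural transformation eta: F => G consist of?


A natural transformation eta: F => G assigns one component morphism per
object of the domain category.
The domain is the product category C x C', so
|Ob(C x C')| = |Ob(C)| * |Ob(C')| = 9 * 10 = 90.
Therefore eta has 90 component morphisms.

90


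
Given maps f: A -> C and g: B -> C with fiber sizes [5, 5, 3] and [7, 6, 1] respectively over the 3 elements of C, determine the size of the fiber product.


The pullback A x_C B consists of pairs (a, b) with f(a) = g(b).
For each element c in C, the fiber product has |f^-1(c)| * |g^-1(c)| elements.
Summing over C: 5 * 7 + 5 * 6 + 3 * 1
= 35 + 30 + 3 = 68

68


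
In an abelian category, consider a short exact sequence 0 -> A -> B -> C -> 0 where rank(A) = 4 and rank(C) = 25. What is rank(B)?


For a short exact sequence 0 -> A -> B -> C -> 0,
rank is additive: rank(B) = rank(A) + rank(C).
rank(B) = 4 + 25 = 29

29


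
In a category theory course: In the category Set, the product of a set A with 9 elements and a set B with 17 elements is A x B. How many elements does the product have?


In Set, the product A x B is the Cartesian product.
By the universal property, |A x B| = |A| * |B|.
|A x B| = 9 * 17 = 153

153


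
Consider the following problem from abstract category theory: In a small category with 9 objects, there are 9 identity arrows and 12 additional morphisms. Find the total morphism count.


Each object has an identity morphism, giving 9 identities.
Adding the 12 non-identity morphisms:
Total = 9 + 12 = 21

21


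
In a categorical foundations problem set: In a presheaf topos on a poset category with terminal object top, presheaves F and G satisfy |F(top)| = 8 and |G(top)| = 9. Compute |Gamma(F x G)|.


Global sections of a presheaf on a poset with terminal top satisfy
Gamma(H) ~ H(top). Presheaves admit pointwise products, so
(F x G)(top) = F(top) x G(top) (Cartesian product).
|Gamma(F x G)| = |F(top)| * |G(top)| = 8 * 9 = 72.

72


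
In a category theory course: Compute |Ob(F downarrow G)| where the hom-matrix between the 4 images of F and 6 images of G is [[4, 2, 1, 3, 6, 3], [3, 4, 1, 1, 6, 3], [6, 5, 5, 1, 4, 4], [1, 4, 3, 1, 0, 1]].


Objects of (F downarrow G) are triples (a, b, h: F(a)->G(b)).
The count equals the sum of all entries in the hom-matrix.
sum(row 0) = 19
sum(row 1) = 18
sum(row 2) = 25
sum(row 3) = 10
Grand total = 72

72


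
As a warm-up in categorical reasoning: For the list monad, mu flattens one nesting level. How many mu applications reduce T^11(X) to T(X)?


Each application of mu: T^2 -> T removes one layer of nesting.
Starting at depth 11 (i.e., T^11(X)), we need to reach T(X).
Number of mu applications = 11 - 1 = 10

10


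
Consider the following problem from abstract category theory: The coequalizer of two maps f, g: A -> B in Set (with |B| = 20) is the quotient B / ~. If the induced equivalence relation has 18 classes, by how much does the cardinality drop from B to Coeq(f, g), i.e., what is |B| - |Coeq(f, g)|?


The coequalizer Coeq(f, g) = B / ~ has one element per equivalence class.
|B| = 20, |Coeq(f, g)| = 18.
|B| - |Coeq(f, g)| = 20 - 18 = 2.

2


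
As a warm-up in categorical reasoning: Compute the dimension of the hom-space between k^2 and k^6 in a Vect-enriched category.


In Vect-enriched categories, Hom(k^n, k^m) is the space of m x n matrices.
dim(Hom(k^2, k^6)) = 6 * 2 = 12

12


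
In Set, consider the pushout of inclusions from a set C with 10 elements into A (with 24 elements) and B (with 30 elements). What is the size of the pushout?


The pushout A +_C B identifies the images of C in A and B.
|A +_C B| = |A| + |B| - |C| (for injections).
= 24 + 30 - 10 = 44

44


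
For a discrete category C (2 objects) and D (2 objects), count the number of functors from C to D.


A functor from a discrete category C to D is determined by
where each object maps. Each of the 2 objects of C can map
to any of the 2 objects of D independently.
Number of functors = 2^2 = 4

4


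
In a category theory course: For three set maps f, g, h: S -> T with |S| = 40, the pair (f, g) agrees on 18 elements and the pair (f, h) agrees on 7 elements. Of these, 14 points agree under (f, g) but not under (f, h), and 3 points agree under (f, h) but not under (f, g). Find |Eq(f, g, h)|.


Eq(f, g, h) is the triple-agreement set: points in S where all three
maps take the same value. Using inclusion-exclusion on the pairwise data:
Pair (f, g) agrees on 18 points; pair (f, h) on 7 points.
Points agreeing under (f, g) but not (f, h) = 14; under (f, h) but not (f, g) = 3.
Triple-agreement = agreement-in-(f, g) minus points that agree under (f, g) but not (f, h):
|Eq(f, g, h)| = 18 - 14 = 4
(cross-check via (f, h): 7 - 3 = 4.)

4


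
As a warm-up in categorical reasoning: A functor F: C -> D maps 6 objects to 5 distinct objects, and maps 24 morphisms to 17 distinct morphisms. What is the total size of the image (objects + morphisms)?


The image of F consists of distinct objects and distinct morphisms.
|Im(F)| on objects = 5
|Im(F)| on morphisms = 17
Total image cardinality = 5 + 17 = 22

22


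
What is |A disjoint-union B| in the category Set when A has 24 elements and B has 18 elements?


In Set, the coproduct A + B is the disjoint union.
|A + B| = |A| + |B| = 24 + 18 = 42

42


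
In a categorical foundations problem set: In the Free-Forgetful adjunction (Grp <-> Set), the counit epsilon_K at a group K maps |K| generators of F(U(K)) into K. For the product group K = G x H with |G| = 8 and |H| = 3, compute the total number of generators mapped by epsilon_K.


The counit epsilon_K: F(U(K)) -> K of the Free-Forgetful adjunction
maps |K| generators of F(U(K)) into K. For K = G x H (the product group),
|G x H| = |G| * |H|.
Total generators mapped = 8 * 3 = 24.

24


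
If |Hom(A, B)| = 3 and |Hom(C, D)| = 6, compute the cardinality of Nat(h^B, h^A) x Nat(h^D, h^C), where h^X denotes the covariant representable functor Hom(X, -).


By the Yoneda lemma, Nat(h^B, h^A) is isomorphic to Hom(A, B),
so |Nat(h^B, h^A)| = |Hom(A, B)| and |Nat(h^D, h^C)| = |Hom(C, D)|.
|Hom(A, B)| = 3, |Hom(C, D)| = 6.
|Nat(h^B, h^A) x Nat(h^D, h^C)| = 3 * 6 = 18

18


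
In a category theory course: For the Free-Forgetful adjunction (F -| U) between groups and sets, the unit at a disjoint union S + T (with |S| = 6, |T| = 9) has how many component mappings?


The unit eta_X: X -> U(F(X)) of the Free-Forgetful adjunction
maps each element of X to a generator of F(X). For X = S + T (disjoint
union in Set), |S + T| = |S| + |T|.
Total mappings = 6 + 9 = 15.

15


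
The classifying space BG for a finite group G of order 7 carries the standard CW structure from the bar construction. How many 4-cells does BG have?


In the bar-construction CW model of BG, the n-cells are indexed by
n-tuples [g_1|...|g_n] of non-identity elements of G (degenerate
simplices with some g_i = e do not contribute cells), so there are
(|G| - 1)^n n-cells.
For dim = 4 with |G| = 7:
cells = (7 - 1)^4 = 6^4 = 1296

1296


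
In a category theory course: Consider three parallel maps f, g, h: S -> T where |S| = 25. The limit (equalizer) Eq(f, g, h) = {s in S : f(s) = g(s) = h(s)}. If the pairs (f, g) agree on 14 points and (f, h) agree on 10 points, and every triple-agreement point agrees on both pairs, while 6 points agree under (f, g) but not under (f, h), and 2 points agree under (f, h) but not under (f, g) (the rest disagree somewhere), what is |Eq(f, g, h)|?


Eq(f, g, h) is the triple-agreement set: points in S where all three
maps take the same value. Using inclusion-exclusion on the pairwise data:
Pair (f, g) agrees on 14 points; pair (f, h) on 10 points.
Points agreeing under (f, g) but not (f, h) = 6; under (f, h) but not (f, g) = 2.
Triple-agreement = agreement-in-(f, g) minus points that agree under (f, g) but not (f, h):
|Eq(f, g, h)| = 14 - 6 = 8
(cross-check via (f, h): 10 - 2 = 8.)

8


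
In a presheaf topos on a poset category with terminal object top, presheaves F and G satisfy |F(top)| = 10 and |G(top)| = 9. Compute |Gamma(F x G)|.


Global sections of a presheaf on a poset with terminal top satisfy
Gamma(H) ~ H(top). Presheaves admit pointwise products, so
(F x G)(top) = F(top) x G(top) (Cartesian product).
|Gamma(F x G)| = |F(top)| * |G(top)| = 10 * 9 = 90.

90


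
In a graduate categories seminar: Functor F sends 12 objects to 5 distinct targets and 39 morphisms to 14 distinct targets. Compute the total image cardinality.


The image of F consists of distinct objects and distinct morphisms.
|Im(F)| on objects = 5
|Im(F)| on morphisms = 14
Total image cardinality = 5 + 14 = 19

19


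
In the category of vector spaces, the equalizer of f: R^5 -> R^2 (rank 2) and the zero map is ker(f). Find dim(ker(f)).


The equalizer of f and the zero map is ker(f).
By the rank-nullity theorem: dim(ker(f)) = dim(domain) - rank(f).
dim(ker(f)) = 5 - 2 = 3

3


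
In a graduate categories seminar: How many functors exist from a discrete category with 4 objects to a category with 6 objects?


A functor from a discrete category C to D is determined by
where each object maps. Each of the 4 objects of C can map
to any of the 6 objects of D independently.
Number of functors = 6^4 = 1296

1296


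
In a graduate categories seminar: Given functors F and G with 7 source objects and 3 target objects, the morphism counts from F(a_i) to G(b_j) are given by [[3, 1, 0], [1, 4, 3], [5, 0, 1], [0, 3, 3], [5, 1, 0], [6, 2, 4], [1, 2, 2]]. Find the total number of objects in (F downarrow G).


Objects of (F downarrow G) are triples (a, b, h: F(a)->G(b)).
The count equals the sum of all entries in the hom-matrix.
sum(row 0) = 4
sum(row 1) = 8
sum(row 2) = 6
sum(row 3) = 6
sum(row 4) = 6
sum(row 5) = 12
sum(row 6) = 5
Grand total = 47

47


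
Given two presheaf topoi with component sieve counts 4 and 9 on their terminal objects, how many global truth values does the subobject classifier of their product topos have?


In a product of presheaf topoi E_1 x E_2, the subobject classifier
is Omega = Omega_1 x Omega_2 (componentwise), so
|Omega(top)| = |Omega_1(top_1)| * |Omega_2(top_2)|.
= 4 * 9 = 36.

36


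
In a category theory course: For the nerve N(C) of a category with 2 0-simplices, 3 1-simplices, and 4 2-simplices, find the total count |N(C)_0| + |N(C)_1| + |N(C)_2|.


The 2-skeleton of the nerve N(C) consists of simplices in dimensions 0, 1, 2:
  |N(C)_0| = 2 (objects)
  |N(C)_1| = 3 (morphisms)
  |N(C)_2| = 4 (composable pairs)
Total = 2 + 3 + 4 = 9

9
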